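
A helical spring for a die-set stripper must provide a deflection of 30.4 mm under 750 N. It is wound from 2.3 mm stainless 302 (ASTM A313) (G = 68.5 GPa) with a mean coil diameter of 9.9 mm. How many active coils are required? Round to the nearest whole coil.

Required rate k = F/δ = 750/30.4 = 24.671 N/mm
N_a = Gd⁴/(8D³k) = (68.5×10³ × 2.3⁴)/(8 × 9.9³ × 24.671)
    = 1.91691e+06 / 191506 = 10.01 → 10 coils

10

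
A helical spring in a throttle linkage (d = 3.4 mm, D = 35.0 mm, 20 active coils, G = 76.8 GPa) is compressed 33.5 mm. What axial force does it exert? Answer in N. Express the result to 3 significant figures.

k = Gd⁴/(8D³N_a) = (76.8×10³)(3.4⁴)/(8·35.0³·20) = 1.4961 N/mm
F = k·δ = 1.4961 × 33.5 = 50.118 N

50.1 N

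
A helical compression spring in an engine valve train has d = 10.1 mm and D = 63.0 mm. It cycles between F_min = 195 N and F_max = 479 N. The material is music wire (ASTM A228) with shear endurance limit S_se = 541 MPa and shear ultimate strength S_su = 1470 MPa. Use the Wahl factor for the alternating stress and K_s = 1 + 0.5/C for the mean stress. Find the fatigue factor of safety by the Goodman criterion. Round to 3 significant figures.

C = D/d = 63.0/10.1 = 6.2376; K_W = (4C−1)/(4C−4)+0.615/C = 1.2418; K_s = 1+0.5/C = 1.0802
F_a = (F_max−F_min)/2 = 142 N; F_m = (F_max+F_min)/2 = 337 N
τ_a = K_W·8F_aD/(πd³) = 1.2418 × 22.111 = 27.457 MPa
τ_m = K_s·8F_mD/(πd³) = 1.0802 × 52.474 = 56.681 MPa
Goodman: 1/n_f = τ_a/S_se + τ_m/S_su = 27.457/541 + 56.681/1470 = 0.05075 + 0.03856 = 0.08931
n_f = 1/0.08931 = 11.2

11.2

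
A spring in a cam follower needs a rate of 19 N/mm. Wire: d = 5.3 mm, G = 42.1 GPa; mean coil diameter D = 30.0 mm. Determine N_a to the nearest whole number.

N_a = Gd⁴/(8D³k) = (42.1×10³ × 5.3⁴)/(8 × 30.0³ × 19)
    = 3.32189e+07 / 4.104e+06 = 8.094 → 8 coils

8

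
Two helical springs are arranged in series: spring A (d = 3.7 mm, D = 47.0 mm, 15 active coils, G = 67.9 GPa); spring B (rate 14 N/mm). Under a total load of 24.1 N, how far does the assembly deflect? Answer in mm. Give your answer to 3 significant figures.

25.3 mm

k_A = Gd⁴/(8D³N_a) = (67.9×10³)(3.7⁴)/(8·47.0³·15) = 1.0214 N/mm
Series: 1/k_eq = 1/1.0214 + 1/14 = 1.0505; k_eq = 0.95196 N/mm
δ = F/k_eq = 24.1/0.95196 = 25.316 mm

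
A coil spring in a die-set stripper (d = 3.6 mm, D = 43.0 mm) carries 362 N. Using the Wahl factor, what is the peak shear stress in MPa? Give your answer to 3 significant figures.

Spring index C = D/d = 43.0/3.6 = 11.9444
K_W = (4C−1)/(4C−4) + 0.615/C = 46.778/43.778 + 0.0515 = 1.1200
τ₀ = 8FD/(πd³) = 8·362·43.0/(π·3.6³) = 124528/146.57 = 849.59 MPa
τ_max = K·τ₀ = 1.1200 × 849.59 = 951.56 MPa

952 MPa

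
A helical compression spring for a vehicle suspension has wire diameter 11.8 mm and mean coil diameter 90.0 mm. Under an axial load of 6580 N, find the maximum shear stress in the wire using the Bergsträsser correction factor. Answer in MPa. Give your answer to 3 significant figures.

1080 MPa

Spring index C = D/d = 90.0/11.8 = 7.6271
K_B = (4C+2)/(4C−3) = 32.508/27.508 = 1.1818
τ₀ = 8FD/(πd³) = 8·6580·90.0/(π·11.8³) = 4.7376e+06/5161.7 = 917.83 MPa
τ_max = K·τ₀ = 1.1818 × 917.83 = 1084.7 MPa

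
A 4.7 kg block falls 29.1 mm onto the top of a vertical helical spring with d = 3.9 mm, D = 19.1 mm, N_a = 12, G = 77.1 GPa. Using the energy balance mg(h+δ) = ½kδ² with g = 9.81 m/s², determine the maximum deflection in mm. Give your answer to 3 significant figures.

k = Gd⁴/(8D³N_a) = (77.1×10³)(3.9⁴)/(8·19.1³·12) = 26.665 N/mm
W = mg = 4.7 × 9.81 = 46.107 N
½kδ² − Wδ − Wh = 0 → δ = (W + √(W² + 2kWh))/k
δ = (46.107 + √(2125.9 + 71553.6))/26.665 = (46.107 + 271.44)/26.665 = 11.909 mm

11.9 mm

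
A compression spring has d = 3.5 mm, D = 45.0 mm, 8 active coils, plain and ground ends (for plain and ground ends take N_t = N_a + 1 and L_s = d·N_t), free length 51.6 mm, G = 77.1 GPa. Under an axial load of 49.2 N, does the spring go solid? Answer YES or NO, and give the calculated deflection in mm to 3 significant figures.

k = Gd⁴/(8D³N_a) = (77.1×10³)(3.5⁴)/(8·45.0³·8) = 1.9839 N/mm
N_t = 9; L_s = 3.5·9 = 31.5 mm; δ_solid = L₀ − L_s = 51.6 − 31.5 = 20.1 mm
δ = F/k = 49.2/1.9839 = 24.8 mm
δ ≥ δ_solid → spring goes solid

YES, δ = 24.8 mm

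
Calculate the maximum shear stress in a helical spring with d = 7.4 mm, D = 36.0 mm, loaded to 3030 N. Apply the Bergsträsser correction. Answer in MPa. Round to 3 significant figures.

Spring index C = D/d = 36.0/7.4 = 4.8649
K_B = (4C+2)/(4C−3) = 21.459/16.459 = 1.3038
τ₀ = 8FD/(πd³) = 8·3030·36.0/(π·7.4³) = 872640/1273 = 685.47 MPa
τ_max = K·τ₀ = 1.3038 × 685.47 = 893.7 MPa

894 MPa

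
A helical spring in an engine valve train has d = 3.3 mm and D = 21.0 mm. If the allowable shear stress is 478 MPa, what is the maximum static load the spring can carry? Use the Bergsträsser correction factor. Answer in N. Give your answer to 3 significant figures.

C = D/d = 21.0/3.3 = 6.3636
K_B = (4C+2)/(4C−3) = 27.455/22.455 = 1.2227
τ_max = K·8FD/(πd³) → F_max = τ_allow·πd³/(8DK)
F_max = 478·π·3.3³/(8·21.0·1.2227) = 53966/205.41 = 262.72 N

263 N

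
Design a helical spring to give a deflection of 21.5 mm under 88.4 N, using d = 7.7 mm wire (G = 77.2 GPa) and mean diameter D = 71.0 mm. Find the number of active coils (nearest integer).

Required rate k = F/δ = 88.4/21.5 = 4.1116 N/mm
N_a = Gd⁴/(8D³k) = (77.2×10³ × 7.7⁴)/(8 × 71.0³ × 4.1116)
    = 2.71381e+08 / 1.17728e+07 = 23.05 → 23 coils

23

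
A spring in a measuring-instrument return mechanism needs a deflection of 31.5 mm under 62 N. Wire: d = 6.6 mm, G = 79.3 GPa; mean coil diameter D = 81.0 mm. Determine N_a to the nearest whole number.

18

Required rate k = F/δ = 62/31.5 = 1.9683 N/mm
N_a = Gd⁴/(8D³k) = (79.3×10³ × 6.6⁴)/(8 × 81.0³ × 1.9683)
    = 1.5047e+08 / 8.36809e+06 = 17.98 → 18 coils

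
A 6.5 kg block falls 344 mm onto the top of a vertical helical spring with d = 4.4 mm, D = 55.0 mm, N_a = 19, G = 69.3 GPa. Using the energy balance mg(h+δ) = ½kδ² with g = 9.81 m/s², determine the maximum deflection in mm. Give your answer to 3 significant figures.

278 mm

k = Gd⁴/(8D³N_a) = (69.3×10³)(4.4⁴)/(8·55.0³·19) = 1.0271 N/mm
W = mg = 6.5 × 9.81 = 63.765 N
½kδ² − Wδ − Wh = 0 → δ = (W + √(W² + 2kWh))/k
δ = (63.765 + √(4066 + 45059.2))/1.0271 = (63.765 + 221.64)/1.0271 = 277.88 mm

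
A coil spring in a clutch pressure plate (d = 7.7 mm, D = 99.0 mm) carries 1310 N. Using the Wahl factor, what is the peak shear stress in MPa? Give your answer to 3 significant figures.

804 MPa

Spring index C = D/d = 99.0/7.7 = 12.8571
K_W = (4C−1)/(4C−4) + 0.615/C = 50.429/47.429 + 0.0478 = 1.1111
τ₀ = 8FD/(πd³) = 8·1310·99.0/(π·7.7³) = 1.03752e+06/1434.2 = 723.39 MPa
τ_max = K·τ₀ = 1.1111 × 723.39 = 803.75 MPa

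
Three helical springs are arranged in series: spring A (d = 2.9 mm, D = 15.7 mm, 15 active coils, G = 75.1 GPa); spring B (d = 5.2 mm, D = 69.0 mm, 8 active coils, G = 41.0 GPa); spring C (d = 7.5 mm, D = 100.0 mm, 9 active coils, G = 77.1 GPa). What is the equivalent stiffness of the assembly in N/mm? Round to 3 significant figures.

0.923 N/mm

k_A = Gd⁴/(8D³N_a) = (75.1×10³)(2.9⁴)/(8·15.7³·15) = 11.438 N/mm
k_B = Gd⁴/(8D³N_a) = (41.0×10³)(5.2⁴)/(8·69.0³·8) = 1.4258 N/mm
k_C = Gd⁴/(8D³N_a) = (77.1×10³)(7.5⁴)/(8·100.0³·9) = 3.3882 N/mm
Series: 1/k_eq = 1/11.438 + 1/1.4258 + 1/3.3882 = 1.0839; k_eq = 0.92258 N/mm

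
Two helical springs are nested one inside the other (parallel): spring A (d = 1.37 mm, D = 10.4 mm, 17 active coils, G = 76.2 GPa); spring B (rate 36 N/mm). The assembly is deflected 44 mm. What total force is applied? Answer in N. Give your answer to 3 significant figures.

k_A = Gd⁴/(8D³N_a) = (76.2×10³)(1.37⁴)/(8·10.4³·17) = 1.7547 N/mm
Parallel: k_eq = 1.7547 + 36 = 37.755 N/mm
F = k_eq·δ = 37.755·44 = 1661.2 N

1660 N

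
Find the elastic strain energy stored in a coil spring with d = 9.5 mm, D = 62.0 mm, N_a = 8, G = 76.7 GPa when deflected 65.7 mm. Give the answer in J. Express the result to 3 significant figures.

k = Gd⁴/(8D³N_a) = (76.7×10³)(9.5⁴)/(8·62.0³·8) = 40.958 N/mm
U = ½kδ² = 0.5 × 40.958 × 65.7² = 88397 N·mm = 88.397 J

88.4 J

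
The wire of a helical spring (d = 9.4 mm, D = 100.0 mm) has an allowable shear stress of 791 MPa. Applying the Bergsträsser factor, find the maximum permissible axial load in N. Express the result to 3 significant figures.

2290 N

C = D/d = 100.0/9.4 = 10.6383
K_B = (4C+2)/(4C−3) = 44.553/39.553 = 1.1264
τ_max = K·8FD/(πd³) → F_max = τ_allow·πd³/(8DK)
F_max = 791·π·9.4³/(8·100.0·1.1264) = 2.064e+06/901.13 = 2290.5 N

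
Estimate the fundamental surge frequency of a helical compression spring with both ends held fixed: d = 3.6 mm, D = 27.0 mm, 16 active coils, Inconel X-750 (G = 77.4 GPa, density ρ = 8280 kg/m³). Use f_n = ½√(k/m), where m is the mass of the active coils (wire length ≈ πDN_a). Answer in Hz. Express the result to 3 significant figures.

k = Gd⁴/(8D³N_a) = (77.4×10³)(3.6⁴)/(8·27.0³·16) = 5.16 N/mm = 5160 N/m
Wire length L = πDN_a = π·27.0·16 = 1357.2 mm
m = ρ·(πd²/4)·L = 8280 × 10.179×10⁻⁶ m² × 1.3572 m = 0.11438 kg
f_n = ½√(k/m) = 0.5·√(5160/0.11438) = 0.5·√(45112) = 106.2 Hz

106 Hz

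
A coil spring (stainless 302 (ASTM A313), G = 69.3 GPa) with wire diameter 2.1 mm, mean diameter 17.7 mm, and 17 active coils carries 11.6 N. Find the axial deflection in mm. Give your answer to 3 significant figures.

k = Gd⁴/(8D³N_a) = (69.3×10³)(2.1⁴)/(8·17.7³·17) = 1.7871 N/mm
δ = F/k = 11.6 / 1.7871 = 6.4909 mm

6.49 mm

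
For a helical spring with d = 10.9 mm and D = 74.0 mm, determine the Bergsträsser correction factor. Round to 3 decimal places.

C = D/d = 74.0/10.9 = 6.7890
K_B = (4C+2)/(4C−3) = 29.156/24.156 = 1.2070

1.207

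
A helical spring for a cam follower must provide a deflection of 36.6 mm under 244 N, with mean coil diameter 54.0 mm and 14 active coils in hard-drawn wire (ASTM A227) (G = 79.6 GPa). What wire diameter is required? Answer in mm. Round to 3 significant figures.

Required rate k = F/δ = 244/36.6 = 6.6667 N/mm
d = (8D³N_a·k / G)^(1/4) = (8·54.0³·14·6.6667 / (79.6×10³))^0.25
  = (1477)^0.25 = 6.1994 mm

6.20 mm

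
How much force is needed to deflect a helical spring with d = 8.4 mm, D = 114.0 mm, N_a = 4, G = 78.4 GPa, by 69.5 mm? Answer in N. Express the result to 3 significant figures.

572 N

k = Gd⁴/(8D³N_a) = (78.4×10³)(8.4⁴)/(8·114.0³·4) = 8.2332 N/mm
F = k·δ = 8.2332 × 69.5 = 572.21 N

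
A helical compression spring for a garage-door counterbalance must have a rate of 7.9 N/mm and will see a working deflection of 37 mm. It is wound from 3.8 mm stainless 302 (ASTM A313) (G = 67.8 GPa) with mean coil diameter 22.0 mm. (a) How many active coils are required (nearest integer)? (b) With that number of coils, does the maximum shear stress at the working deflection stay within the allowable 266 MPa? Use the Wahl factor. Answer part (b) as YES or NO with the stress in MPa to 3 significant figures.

(a) 21 coils; (b) NO, τ_max = 377 MPa

N_a = Gd⁴/(8D³k) = (67.8×10³)(3.8⁴)/(8·22.0³·7.9) = 21.01 → N_a = 21
Actual rate k = Gd⁴/(8D³·21) = 7.9029 N/mm
Working load F = kδ = 7.9029·37 = 292.41 N
C = 22.0/3.8 = 5.7895; K_W = (4C−1)/(4C−4)+0.615/C = 1.2628
τ_max = K_W·8FD/(πd³) = 1.2628·298.54 = 377 MPa
τ_max > 266 MPa → exceeds allowable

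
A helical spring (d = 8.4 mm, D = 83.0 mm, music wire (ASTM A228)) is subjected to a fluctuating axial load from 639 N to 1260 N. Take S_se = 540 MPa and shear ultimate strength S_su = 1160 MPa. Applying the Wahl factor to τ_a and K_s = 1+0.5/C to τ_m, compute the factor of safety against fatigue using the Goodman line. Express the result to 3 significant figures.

C = D/d = 83.0/8.4 = 9.8810; K_W = (4C−1)/(4C−4)+0.615/C = 1.1467; K_s = 1+0.5/C = 1.0506
F_a = (F_max−F_min)/2 = 310.5 N; F_m = (F_max+F_min)/2 = 949.5 N
τ_a = K_W·8F_aD/(πd³) = 1.1467 × 110.72 = 126.97 MPa
τ_m = K_s·8F_mD/(πd³) = 1.0506 × 338.59 = 355.72 MPa
Goodman: 1/n_f = τ_a/S_se + τ_m/S_su = 126.97/540 + 355.72/1160 = 0.23512 + 0.30666 = 0.54178
n_f = 1/0.54178 = 1.846

1.85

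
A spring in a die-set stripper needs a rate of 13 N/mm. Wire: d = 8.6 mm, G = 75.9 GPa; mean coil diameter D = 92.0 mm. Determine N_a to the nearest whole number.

N_a = Gd⁴/(8D³k) = (75.9×10³ × 8.6⁴)/(8 × 92.0³ × 13)
    = 4.15179e+08 / 8.09836e+07 = 5.127 → 5 coils

5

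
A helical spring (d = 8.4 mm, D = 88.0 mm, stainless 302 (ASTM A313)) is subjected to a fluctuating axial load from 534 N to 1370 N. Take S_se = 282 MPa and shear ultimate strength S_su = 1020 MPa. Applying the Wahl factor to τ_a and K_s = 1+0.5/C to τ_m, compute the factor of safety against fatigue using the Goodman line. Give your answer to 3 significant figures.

0.993

C = D/d = 88.0/8.4 = 10.4762; K_W = (4C−1)/(4C−4)+0.615/C = 1.1379; K_s = 1+0.5/C = 1.0477
F_a = (F_max−F_min)/2 = 418 N; F_m = (F_max+F_min)/2 = 952 N
τ_a = K_W·8F_aD/(πd³) = 1.1379 × 158.04 = 179.82 MPa
τ_m = K_s·8F_mD/(πd³) = 1.0477 × 359.93 = 377.11 MPa
Goodman: 1/n_f = τ_a/S_se + τ_m/S_su = 179.82/282 + 377.11/1020 = 0.63767 + 0.36972 = 1.0074
n_f = 1/1.0074 = 0.9927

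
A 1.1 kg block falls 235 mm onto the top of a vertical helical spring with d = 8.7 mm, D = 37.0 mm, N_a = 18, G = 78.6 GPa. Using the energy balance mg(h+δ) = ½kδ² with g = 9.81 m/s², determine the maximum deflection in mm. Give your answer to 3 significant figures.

k = Gd⁴/(8D³N_a) = (78.6×10³)(8.7⁴)/(8·37.0³·18) = 61.735 N/mm
W = mg = 1.1 × 9.81 = 10.791 N
½kδ² − Wδ − Wh = 0 → δ = (W + √(W² + 2kWh))/k
δ = (10.791 + √(116.45 + 313106))/61.735 = (10.791 + 559.66)/61.735 = 9.2404 mm

9.24 mm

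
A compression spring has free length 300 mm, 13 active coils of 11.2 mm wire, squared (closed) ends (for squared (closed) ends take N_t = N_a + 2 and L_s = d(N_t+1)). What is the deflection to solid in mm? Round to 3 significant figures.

N_t = 15; L_s = 11.2·16 = 179.2 mm
δ_solid = L₀ − L_s = 300 − 179.2 = 120.8 mm

121 mm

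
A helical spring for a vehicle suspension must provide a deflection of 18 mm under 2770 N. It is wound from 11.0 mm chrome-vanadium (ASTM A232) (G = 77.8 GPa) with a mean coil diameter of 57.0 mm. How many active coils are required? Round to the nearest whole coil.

5

Required rate k = F/δ = 2770/18 = 153.89 N/mm
N_a = Gd⁴/(8D³k) = (77.8×10³ × 11.0⁴)/(8 × 57.0³ × 153.89)
    = 1.13907e+09 / 2.27993e+08 = 4.996 → 5 coils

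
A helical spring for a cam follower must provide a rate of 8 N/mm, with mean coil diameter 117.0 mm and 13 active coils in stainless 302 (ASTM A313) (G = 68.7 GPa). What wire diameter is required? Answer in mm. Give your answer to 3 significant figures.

d = (8D³N_a·k / G)^(1/4) = (8·117.0³·13·8 / (68.7×10³))^0.25
  = (19397)^0.25 = 11.8013 mm

11.8 mm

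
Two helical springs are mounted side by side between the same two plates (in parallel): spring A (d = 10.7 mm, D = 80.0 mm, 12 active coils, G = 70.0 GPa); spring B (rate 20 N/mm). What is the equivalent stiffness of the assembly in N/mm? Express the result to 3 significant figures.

38.7 N/mm

k_A = Gd⁴/(8D³N_a) = (70.0×10³)(10.7⁴)/(8·80.0³·12) = 18.668 N/mm
Parallel: k_eq = 18.668 + 20 = 38.668 N/mm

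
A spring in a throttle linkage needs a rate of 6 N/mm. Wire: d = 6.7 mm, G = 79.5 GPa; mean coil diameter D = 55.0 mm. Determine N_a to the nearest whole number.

N_a = Gd⁴/(8D³k) = (79.5×10³ × 6.7⁴)/(8 × 55.0³ × 6)
    = 1.60201e+08 / 7.986e+06 = 20.06 → 20 coils

20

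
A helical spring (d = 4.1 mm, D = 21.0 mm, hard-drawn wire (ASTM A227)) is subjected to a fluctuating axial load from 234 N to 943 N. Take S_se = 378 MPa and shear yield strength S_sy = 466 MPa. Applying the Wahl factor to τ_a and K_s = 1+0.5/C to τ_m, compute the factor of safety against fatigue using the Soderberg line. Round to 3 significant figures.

C = D/d = 21.0/4.1 = 5.1220; K_W = (4C−1)/(4C−4)+0.615/C = 1.3020; K_s = 1+0.5/C = 1.0976
F_a = (F_max−F_min)/2 = 354.5 N; F_m = (F_max+F_min)/2 = 588.5 N
τ_a = K_W·8F_aD/(πd³) = 1.3020 × 275.06 = 358.13 MPa
τ_m = K_s·8F_mD/(πd³) = 1.0976 × 456.62 = 501.19 MPa
Soderberg: 1/n_f = τ_a/S_se + τ_m/S_sy = 358.13/378 + 501.19/466 = 0.94744 + 1.07552 = 2.023
n_f = 1/2.023 = 0.4943

0.494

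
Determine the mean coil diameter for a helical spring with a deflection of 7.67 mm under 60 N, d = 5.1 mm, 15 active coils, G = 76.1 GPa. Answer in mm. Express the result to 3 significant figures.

38.0 mm

Required rate k = F/δ = 60/7.67 = 7.8227 N/mm
D = (Gd⁴/(8N_a·k))^(1/3) = (76.1×10³·5.1⁴/(8·15·7.8227))^(1/3)
  = (54843.9)^(1/3) = 37.9935 mm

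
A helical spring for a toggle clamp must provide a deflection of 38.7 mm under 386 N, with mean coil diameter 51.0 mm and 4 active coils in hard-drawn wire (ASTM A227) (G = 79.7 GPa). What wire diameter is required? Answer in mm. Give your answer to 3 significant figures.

Required rate k = F/δ = 386/38.7 = 9.9742 N/mm
d = (8D³N_a·k / G)^(1/4) = (8·51.0³·4·9.9742 / (79.7×10³))^0.25
  = (531.23)^0.25 = 4.8009 mm

4.80 mm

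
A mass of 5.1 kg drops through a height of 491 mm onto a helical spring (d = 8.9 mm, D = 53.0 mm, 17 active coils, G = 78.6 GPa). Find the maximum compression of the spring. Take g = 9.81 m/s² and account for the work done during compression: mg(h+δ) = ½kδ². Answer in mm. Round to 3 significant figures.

47.0 mm

k = Gd⁴/(8D³N_a) = (78.6×10³)(8.9⁴)/(8·53.0³·17) = 24.357 N/mm
W = mg = 5.1 × 9.81 = 50.031 N
½kδ² − Wδ − Wh = 0 → δ = (W + √(W² + 2kWh))/k
δ = (50.031 + √(2503.1 + 1.19665e+06))/24.357 = (50.031 + 1095.1)/24.357 = 47.014 mm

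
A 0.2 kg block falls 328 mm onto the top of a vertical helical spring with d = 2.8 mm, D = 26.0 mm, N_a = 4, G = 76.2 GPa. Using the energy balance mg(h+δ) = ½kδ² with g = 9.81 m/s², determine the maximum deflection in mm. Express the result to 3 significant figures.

k = Gd⁴/(8D³N_a) = (76.2×10³)(2.8⁴)/(8·26.0³·4) = 8.3275 N/mm
W = mg = 0.2 × 9.81 = 1.962 N
½kδ² − Wδ − Wh = 0 → δ = (W + √(W² + 2kWh))/k
δ = (1.962 + √(3.8494 + 10718.2))/8.3275 = (1.962 + 103.55)/8.3275 = 12.67 mm

12.7 mm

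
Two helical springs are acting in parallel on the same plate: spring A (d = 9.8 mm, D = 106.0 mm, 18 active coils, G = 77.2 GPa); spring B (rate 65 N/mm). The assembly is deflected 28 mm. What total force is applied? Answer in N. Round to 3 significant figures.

1940 N

k_A = Gd⁴/(8D³N_a) = (77.2×10³)(9.8⁴)/(8·106.0³·18) = 4.1518 N/mm
Parallel: k_eq = 4.1518 + 65 = 69.152 N/mm
F = k_eq·δ = 69.152·28 = 1936.3 N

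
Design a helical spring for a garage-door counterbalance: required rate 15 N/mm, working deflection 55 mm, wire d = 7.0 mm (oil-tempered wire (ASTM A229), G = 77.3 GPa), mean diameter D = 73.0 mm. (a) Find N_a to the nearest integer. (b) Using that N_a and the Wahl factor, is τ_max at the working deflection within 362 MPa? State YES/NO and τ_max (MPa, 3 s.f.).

N_a = Gd⁴/(8D³k) = (77.3×10³)(7.0⁴)/(8·73.0³·15) = 3.976 → N_a = 4
Actual rate k = Gd⁴/(8D³·4) = 14.909 N/mm
Working load F = kδ = 14.909·55 = 820 N
C = 73.0/7.0 = 10.4286; K_W = (4C−1)/(4C−4)+0.615/C = 1.1385
τ_max = K_W·8FD/(πd³) = 1.1385·444.41 = 505.97 MPa
τ_max > 362 MPa → exceeds allowable

(a) 4 coils; (b) NO, τ_max = 506 MPa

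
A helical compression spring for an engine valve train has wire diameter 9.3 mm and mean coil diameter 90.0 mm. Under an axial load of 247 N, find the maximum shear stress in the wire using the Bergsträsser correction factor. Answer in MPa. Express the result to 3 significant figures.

Spring index C = D/d = 90.0/9.3 = 9.6774
K_B = (4C+2)/(4C−3) = 40.710/35.710 = 1.1400
τ₀ = 8FD/(πd³) = 8·247·90.0/(π·9.3³) = 177840/2527 = 70.377 MPa
τ_max = K·τ₀ = 1.1400 × 70.377 = 80.231 MPa

80.2 MPa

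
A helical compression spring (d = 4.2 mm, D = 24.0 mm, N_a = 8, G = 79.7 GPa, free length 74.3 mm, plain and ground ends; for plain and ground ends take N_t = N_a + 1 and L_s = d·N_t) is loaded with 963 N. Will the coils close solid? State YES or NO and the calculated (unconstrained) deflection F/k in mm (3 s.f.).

NO, δ = 34.4 mm

k = Gd⁴/(8D³N_a) = (79.7×10³)(4.2⁴)/(8·24.0³·8) = 28.031 N/mm
N_t = 9; L_s = 4.2·9 = 37.8 mm; δ_solid = L₀ − L_s = 74.3 − 37.8 = 36.5 mm
δ = F/k = 963/28.031 = 34.355 mm
δ < δ_solid → spring does not go solid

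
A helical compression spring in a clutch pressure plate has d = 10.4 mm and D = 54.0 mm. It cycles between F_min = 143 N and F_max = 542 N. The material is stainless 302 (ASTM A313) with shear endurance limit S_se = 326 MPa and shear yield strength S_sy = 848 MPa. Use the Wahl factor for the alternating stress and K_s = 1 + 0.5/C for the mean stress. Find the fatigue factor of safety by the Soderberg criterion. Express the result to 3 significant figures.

C = D/d = 54.0/10.4 = 5.1923; K_W = (4C−1)/(4C−4)+0.615/C = 1.2973; K_s = 1+0.5/C = 1.0963
F_a = (F_max−F_min)/2 = 199.5 N; F_m = (F_max+F_min)/2 = 342.5 N
τ_a = K_W·8F_aD/(πd³) = 1.2973 × 24.388 = 31.64 MPa
τ_m = K_s·8F_mD/(πd³) = 1.0963 × 41.869 = 45.901 MPa
Soderberg: 1/n_f = τ_a/S_se + τ_m/S_sy = 31.64/326 + 45.901/848 = 0.09705 + 0.05413 = 0.15118
n_f = 1/0.15118 = 6.615

6.61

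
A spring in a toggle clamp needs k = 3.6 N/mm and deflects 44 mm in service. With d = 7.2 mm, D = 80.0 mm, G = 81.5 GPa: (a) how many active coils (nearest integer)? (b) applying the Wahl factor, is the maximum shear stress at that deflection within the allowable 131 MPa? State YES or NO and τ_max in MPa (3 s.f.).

(a) 15 coils; (b) YES, τ_max = 96.7 MPa

N_a = Gd⁴/(8D³k) = (81.5×10³)(7.2⁴)/(8·80.0³·3.6) = 14.85 → N_a = 15
Actual rate k = Gd⁴/(8D³·15) = 3.5648 N/mm
Working load F = kδ = 3.5648·44 = 156.85 N
C = 80.0/7.2 = 11.1111; K_W = (4C−1)/(4C−4)+0.615/C = 1.1295
τ_max = K_W·8FD/(πd³) = 1.1295·85.609 = 96.698 MPa
τ_max ≤ 131 MPa → acceptable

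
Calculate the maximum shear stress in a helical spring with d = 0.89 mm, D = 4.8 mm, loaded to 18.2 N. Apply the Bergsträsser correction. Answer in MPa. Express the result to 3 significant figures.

Spring index C = D/d = 4.8/0.89 = 5.3933
K_B = (4C+2)/(4C−3) = 23.573/18.573 = 1.2692
τ₀ = 8FD/(πd³) = 8·18.2·4.8/(π·0.89³) = 698.88/2.2147 = 315.56 MPa
τ_max = K·τ₀ = 1.2692 × 315.56 = 400.51 MPa

401 MPa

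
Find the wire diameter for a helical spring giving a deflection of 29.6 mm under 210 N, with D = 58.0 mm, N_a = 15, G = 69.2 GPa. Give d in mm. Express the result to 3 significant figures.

Required rate k = F/δ = 210/29.6 = 7.0946 N/mm
d = (8D³N_a·k / G)^(1/4) = (8·58.0³·15·7.0946 / (69.2×10³))^0.25
  = (2400.4)^0.25 = 6.9996 mm

7.00 mm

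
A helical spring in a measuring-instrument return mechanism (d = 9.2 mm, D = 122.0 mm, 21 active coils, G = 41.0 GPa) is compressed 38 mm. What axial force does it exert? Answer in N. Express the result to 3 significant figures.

36.6 N

k = Gd⁴/(8D³N_a) = (41.0×10³)(9.2⁴)/(8·122.0³·21) = 0.96282 N/mm
F = k·δ = 0.96282 × 38 = 36.587 N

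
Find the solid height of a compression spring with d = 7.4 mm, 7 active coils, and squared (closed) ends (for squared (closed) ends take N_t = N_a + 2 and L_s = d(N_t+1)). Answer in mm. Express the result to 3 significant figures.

74.0 mm

squared (closed) ends: N_t = N_a + 2 = 7 + 2 = 9
L_s = d·(N_t+1) = 7.4 × 10 = 74 mm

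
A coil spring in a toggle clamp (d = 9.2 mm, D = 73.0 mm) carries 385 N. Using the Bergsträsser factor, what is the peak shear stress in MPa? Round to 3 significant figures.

Spring index C = D/d = 73.0/9.2 = 7.9348
K_B = (4C+2)/(4C−3) = 33.739/28.739 = 1.1740
τ₀ = 8FD/(πd³) = 8·385·73.0/(π·9.2³) = 224840/2446.3 = 91.909 MPa
τ_max = K·τ₀ = 1.1740 × 91.909 = 107.9 MPa

108 MPa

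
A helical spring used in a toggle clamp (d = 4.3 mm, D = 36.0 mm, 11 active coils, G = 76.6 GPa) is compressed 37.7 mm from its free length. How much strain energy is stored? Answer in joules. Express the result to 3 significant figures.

k = Gd⁴/(8D³N_a) = (76.6×10³)(4.3⁴)/(8·36.0³·11) = 6.3784 N/mm
U = ½kδ² = 0.5 × 6.3784 × 37.7² = 4532.8 N·mm = 4.5328 J

4.53 J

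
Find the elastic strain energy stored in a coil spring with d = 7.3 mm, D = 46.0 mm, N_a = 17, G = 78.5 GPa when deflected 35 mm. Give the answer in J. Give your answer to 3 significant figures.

k = Gd⁴/(8D³N_a) = (78.5×10³)(7.3⁴)/(8·46.0³·17) = 16.84 N/mm
U = ½kδ² = 0.5 × 16.84 × 35² = 10315 N·mm = 10.315 J

10.3 J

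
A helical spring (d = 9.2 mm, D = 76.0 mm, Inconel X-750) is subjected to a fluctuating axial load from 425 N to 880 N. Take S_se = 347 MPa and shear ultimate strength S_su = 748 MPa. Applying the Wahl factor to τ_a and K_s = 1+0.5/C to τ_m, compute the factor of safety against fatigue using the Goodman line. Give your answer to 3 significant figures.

2.37

C = D/d = 76.0/9.2 = 8.2609; K_W = (4C−1)/(4C−4)+0.615/C = 1.1777; K_s = 1+0.5/C = 1.0605
F_a = (F_max−F_min)/2 = 227.5 N; F_m = (F_max+F_min)/2 = 652.5 N
τ_a = K_W·8F_aD/(πd³) = 1.1777 × 56.542 = 66.592 MPa
τ_m = K_s·8F_mD/(πd³) = 1.0605 × 162.17 = 171.99 MPa
Goodman: 1/n_f = τ_a/S_se + τ_m/S_su = 66.592/347 + 171.99/748 = 0.19191 + 0.22993 = 0.42183
n_f = 1/0.42183 = 2.371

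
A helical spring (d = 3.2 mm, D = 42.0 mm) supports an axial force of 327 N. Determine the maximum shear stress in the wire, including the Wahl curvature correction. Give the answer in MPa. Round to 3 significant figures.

Spring index C = D/d = 42.0/3.2 = 13.1250
K_W = (4C−1)/(4C−4) + 0.615/C = 51.500/48.500 + 0.0469 = 1.1087
τ₀ = 8FD/(πd³) = 8·327·42.0/(π·3.2³) = 109872/102.94 = 1067.3 MPa
τ_max = K·τ₀ = 1.1087 × 1067.3 = 1183.3 MPa

1180 MPa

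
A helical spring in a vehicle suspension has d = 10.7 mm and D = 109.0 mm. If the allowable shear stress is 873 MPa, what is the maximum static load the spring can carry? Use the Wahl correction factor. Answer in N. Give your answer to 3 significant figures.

3370 N

C = D/d = 109.0/10.7 = 10.1869
K_W = (4C−1)/(4C−4) + 0.615/C = 39.748/36.748 + 0.0604 = 1.1420
τ_max = K·8FD/(πd³) → F_max = τ_allow·πd³/(8DK)
F_max = 873·π·10.7³/(8·109.0·1.1420) = 3.3598e+06/995.83 = 3373.9 N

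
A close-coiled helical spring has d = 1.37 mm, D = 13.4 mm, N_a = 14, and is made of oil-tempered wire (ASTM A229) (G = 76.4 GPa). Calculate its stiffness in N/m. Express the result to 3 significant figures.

k = Gd⁴/(8D³N_a) = (76.4×10³ × 1.37⁴) / (8 × 13.4³ × 14)
  = 269138 / 269484 = 0.99872 N/mm = 998.72 N/m

999 N/m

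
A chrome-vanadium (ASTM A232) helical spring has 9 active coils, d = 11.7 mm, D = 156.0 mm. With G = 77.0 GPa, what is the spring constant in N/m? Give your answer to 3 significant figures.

5280 N/m

k = Gd⁴/(8D³N_a) = (77.0×10³ × 11.7⁴) / (8 × 156.0³ × 9)
  = 1.44289e+09 / 2.73342e+08 = 5.2787 N/mm = 5278.7 N/m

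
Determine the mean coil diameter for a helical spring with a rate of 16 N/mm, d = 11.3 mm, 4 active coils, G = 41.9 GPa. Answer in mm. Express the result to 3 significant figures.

110 mm

D = (Gd⁴/(8N_a·k))^(1/3) = (41.9×10³·11.3⁴/(8·4·16))^(1/3)
  = (1.33431e+06)^(1/3) = 110.0912 mm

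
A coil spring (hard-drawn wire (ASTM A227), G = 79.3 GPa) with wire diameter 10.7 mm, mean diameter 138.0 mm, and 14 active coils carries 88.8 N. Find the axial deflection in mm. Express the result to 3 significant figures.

k = Gd⁴/(8D³N_a) = (79.3×10³)(10.7⁴)/(8·138.0³·14) = 3.5314 N/mm
δ = F/k = 88.8 / 3.5314 = 25.145 mm

25.1 mm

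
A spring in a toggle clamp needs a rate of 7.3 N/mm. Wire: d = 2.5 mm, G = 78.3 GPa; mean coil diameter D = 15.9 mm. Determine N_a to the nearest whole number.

N_a = Gd⁴/(8D³k) = (78.3×10³ × 2.5⁴)/(8 × 15.9³ × 7.3)
    = 3.05859e+06 / 234749 = 13.03 → 13 coils

13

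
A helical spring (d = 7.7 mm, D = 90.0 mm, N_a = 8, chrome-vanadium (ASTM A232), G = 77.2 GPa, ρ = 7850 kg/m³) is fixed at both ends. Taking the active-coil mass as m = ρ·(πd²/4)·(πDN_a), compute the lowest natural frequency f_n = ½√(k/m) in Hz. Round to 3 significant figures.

41.9 Hz

k = Gd⁴/(8D³N_a) = (77.2×10³)(7.7⁴)/(8·90.0³·8) = 5.8166 N/mm = 5816.6 N/m
Wire length L = πDN_a = π·90.0·8 = 2261.9 mm
m = ρ·(πd²/4)·L = 7850 × 46.566×10⁻⁶ m² × 2.2619 m = 0.82684 kg
f_n = ½√(k/m) = 0.5·√(5816.6/0.82684) = 0.5·√(7034.8) = 41.937 Hz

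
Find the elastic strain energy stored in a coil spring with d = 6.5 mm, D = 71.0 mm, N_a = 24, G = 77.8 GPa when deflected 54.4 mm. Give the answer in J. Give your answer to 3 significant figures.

2.99 J

k = Gd⁴/(8D³N_a) = (77.8×10³)(6.5⁴)/(8·71.0³·24) = 2.021 N/mm
U = ½kδ² = 0.5 × 2.021 × 54.4² = 2990.4 N·mm = 2.9904 J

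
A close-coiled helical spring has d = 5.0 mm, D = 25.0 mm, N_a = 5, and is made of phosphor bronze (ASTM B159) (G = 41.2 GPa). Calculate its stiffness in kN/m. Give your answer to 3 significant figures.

k = Gd⁴/(8D³N_a) = (41.2×10³ × 5.0⁴) / (8 × 25.0³ × 5)
  = 2.575e+07 / 625000 = 41.2 N/mm

41.2 kN/m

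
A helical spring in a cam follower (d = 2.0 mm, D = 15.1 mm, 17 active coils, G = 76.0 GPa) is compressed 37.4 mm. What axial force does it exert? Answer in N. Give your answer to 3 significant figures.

97.1 N

k = Gd⁴/(8D³N_a) = (76.0×10³)(2.0⁴)/(8·15.1³·17) = 2.597 N/mm
F = k·δ = 2.597 × 37.4 = 97.126 N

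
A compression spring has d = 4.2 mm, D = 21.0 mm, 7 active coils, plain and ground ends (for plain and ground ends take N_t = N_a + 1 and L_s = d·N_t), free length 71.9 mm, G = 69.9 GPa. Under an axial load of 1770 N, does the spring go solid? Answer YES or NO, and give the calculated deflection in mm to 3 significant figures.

k = Gd⁴/(8D³N_a) = (69.9×10³)(4.2⁴)/(8·21.0³·7) = 41.94 N/mm
N_t = 8; L_s = 4.2·8 = 33.6 mm; δ_solid = L₀ − L_s = 71.9 − 33.6 = 38.3 mm
δ = F/k = 1770/41.94 = 42.203 mm
δ ≥ δ_solid → spring goes solid

YES, δ = 42.2 mm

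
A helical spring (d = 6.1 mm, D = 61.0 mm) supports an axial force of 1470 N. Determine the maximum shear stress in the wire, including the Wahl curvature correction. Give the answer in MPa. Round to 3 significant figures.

1150 MPa

Spring index C = D/d = 61.0/6.1 = 10.0000
K_W = (4C−1)/(4C−4) + 0.615/C = 39.000/36.000 + 0.0615 = 1.1448
τ₀ = 8FD/(πd³) = 8·1470·61.0/(π·6.1³) = 717360/713.08 = 1006 MPa
τ_max = K·τ₀ = 1.1448 × 1006 = 1151.7 MPa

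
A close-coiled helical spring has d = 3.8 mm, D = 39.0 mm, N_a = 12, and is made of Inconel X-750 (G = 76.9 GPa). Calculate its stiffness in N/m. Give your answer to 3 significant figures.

2820 N/m

k = Gd⁴/(8D³N_a) = (76.9×10³ × 3.8⁴) / (8 × 39.0³ × 12)
  = 1.60347e+07 / 5.69462e+06 = 2.8158 N/mm = 2815.8 N/m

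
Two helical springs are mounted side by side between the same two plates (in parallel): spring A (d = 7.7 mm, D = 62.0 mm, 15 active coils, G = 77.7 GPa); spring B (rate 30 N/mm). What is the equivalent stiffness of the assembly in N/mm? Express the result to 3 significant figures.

39.6 N/mm

k_A = Gd⁴/(8D³N_a) = (77.7×10³)(7.7⁴)/(8·62.0³·15) = 9.5505 N/mm
Parallel: k_eq = 9.5505 + 30 = 39.551 N/mm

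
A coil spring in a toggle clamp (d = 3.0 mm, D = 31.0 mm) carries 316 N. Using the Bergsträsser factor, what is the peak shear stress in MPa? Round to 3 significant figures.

1040 MPa

Spring index C = D/d = 31.0/3.0 = 10.3333
K_B = (4C+2)/(4C−3) = 43.333/38.333 = 1.1304
τ₀ = 8FD/(πd³) = 8·316·31.0/(π·3.0³) = 78368/84.823 = 923.9 MPa
τ_max = K·τ₀ = 1.1304 × 923.9 = 1044.4 MPa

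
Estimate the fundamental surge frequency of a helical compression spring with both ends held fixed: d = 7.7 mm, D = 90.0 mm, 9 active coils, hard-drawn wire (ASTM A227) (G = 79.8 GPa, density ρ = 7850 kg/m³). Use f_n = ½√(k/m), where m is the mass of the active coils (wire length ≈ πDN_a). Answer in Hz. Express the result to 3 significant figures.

37.9 Hz

k = Gd⁴/(8D³N_a) = (79.8×10³)(7.7⁴)/(8·90.0³·9) = 5.3445 N/mm = 5344.5 N/m
Wire length L = πDN_a = π·90.0·9 = 2544.7 mm
m = ρ·(πd²/4)·L = 7850 × 46.566×10⁻⁶ m² × 2.5447 m = 0.9302 kg
f_n = ½√(k/m) = 0.5·√(5344.5/0.9302) = 0.5·√(5745.5) = 37.9 Hz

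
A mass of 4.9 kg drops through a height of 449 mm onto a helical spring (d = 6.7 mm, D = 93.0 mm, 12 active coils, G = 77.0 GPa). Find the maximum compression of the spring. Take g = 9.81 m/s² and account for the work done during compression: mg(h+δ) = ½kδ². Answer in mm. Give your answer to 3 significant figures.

k = Gd⁴/(8D³N_a) = (77.0×10³)(6.7⁴)/(8·93.0³·12) = 2.0094 N/mm
W = mg = 4.9 × 9.81 = 48.069 N
½kδ² − Wδ − Wh = 0 → δ = (W + √(W² + 2kWh))/k
δ = (48.069 + √(2310.6 + 86738.4))/2.0094 = (48.069 + 298.41)/2.0094 = 172.43 mm

172 mm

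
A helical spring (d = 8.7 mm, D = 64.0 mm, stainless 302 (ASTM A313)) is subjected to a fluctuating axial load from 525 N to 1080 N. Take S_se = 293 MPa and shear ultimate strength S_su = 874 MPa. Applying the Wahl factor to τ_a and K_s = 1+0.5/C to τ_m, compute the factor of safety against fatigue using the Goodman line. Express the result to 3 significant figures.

1.91

C = D/d = 64.0/8.7 = 7.3563; K_W = (4C−1)/(4C−4)+0.615/C = 1.2016; K_s = 1+0.5/C = 1.0680
F_a = (F_max−F_min)/2 = 277.5 N; F_m = (F_max+F_min)/2 = 802.5 N
τ_a = K_W·8F_aD/(πd³) = 1.2016 × 68.679 = 82.525 MPa
τ_m = K_s·8F_mD/(πd³) = 1.0680 × 198.61 = 212.11 MPa
Goodman: 1/n_f = τ_a/S_se + τ_m/S_su = 82.525/293 + 212.11/874 = 0.28165 + 0.24269 = 0.52435
n_f = 1/0.52435 = 1.907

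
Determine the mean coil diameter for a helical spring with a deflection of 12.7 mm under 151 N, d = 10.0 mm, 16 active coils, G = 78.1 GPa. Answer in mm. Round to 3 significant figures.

Required rate k = F/δ = 151/12.7 = 11.89 N/mm
D = (Gd⁴/(8N_a·k))^(1/3) = (78.1×10³·10.0⁴/(8·16·11.89))^(1/3)
  = (513178)^(1/3) = 80.0613 mm

80.1 mm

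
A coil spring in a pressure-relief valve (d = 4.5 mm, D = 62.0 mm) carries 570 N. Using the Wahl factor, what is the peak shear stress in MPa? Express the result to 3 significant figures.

Spring index C = D/d = 62.0/4.5 = 13.7778
K_W = (4C−1)/(4C−4) + 0.615/C = 54.111/51.111 + 0.0446 = 1.1033
τ₀ = 8FD/(πd³) = 8·570·62.0/(π·4.5³) = 282720/286.28 = 987.57 MPa
τ_max = K·τ₀ = 1.1033 × 987.57 = 1089.6 MPa

1090 MPa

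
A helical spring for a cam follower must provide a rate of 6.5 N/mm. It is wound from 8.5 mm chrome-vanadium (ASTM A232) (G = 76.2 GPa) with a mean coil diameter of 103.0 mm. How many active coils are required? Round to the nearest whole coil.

7

N_a = Gd⁴/(8D³k) = (76.2×10³ × 8.5⁴)/(8 × 103.0³ × 6.5)
    = 3.97769e+08 / 5.68218e+07 = 7 → 7 coils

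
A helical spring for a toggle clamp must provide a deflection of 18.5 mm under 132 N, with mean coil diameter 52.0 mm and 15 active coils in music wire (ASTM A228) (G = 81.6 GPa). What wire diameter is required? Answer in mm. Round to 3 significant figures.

Required rate k = F/δ = 132/18.5 = 7.1351 N/mm
d = (8D³N_a·k / G)^(1/4) = (8·52.0³·15·7.1351 / (81.6×10³))^0.25
  = (1475.4)^0.25 = 6.1976 mm

6.20 mm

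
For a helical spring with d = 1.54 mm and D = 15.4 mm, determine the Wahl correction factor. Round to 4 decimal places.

1.1448

C = D/d = 15.4/1.54 = 10.0000
K_W = (4C−1)/(4C−4) + 0.615/C = 39.000/36.000 + 0.0615 = 1.1448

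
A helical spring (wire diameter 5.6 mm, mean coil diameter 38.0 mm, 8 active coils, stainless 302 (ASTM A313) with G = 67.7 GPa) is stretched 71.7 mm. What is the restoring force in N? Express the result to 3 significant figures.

k = Gd⁴/(8D³N_a) = (67.7×10³)(5.6⁴)/(8·38.0³·8) = 18.959 N/mm
F = k·δ = 18.959 × 71.7 = 1359.3 N

1360 N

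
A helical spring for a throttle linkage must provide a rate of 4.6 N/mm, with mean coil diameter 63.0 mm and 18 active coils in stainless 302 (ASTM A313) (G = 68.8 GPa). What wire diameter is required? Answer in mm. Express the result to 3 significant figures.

d = (8D³N_a·k / G)^(1/4) = (8·63.0³·18·4.6 / (68.8×10³))^0.25
  = (2407.4)^0.25 = 7.0047 mm

7.00 mm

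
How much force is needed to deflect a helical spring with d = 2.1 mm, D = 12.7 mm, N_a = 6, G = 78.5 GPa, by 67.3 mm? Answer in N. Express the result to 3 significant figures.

1040 N

k = Gd⁴/(8D³N_a) = (78.5×10³)(2.1⁴)/(8·12.7³·6) = 15.527 N/mm
F = k·δ = 15.527 × 67.3 = 1045 N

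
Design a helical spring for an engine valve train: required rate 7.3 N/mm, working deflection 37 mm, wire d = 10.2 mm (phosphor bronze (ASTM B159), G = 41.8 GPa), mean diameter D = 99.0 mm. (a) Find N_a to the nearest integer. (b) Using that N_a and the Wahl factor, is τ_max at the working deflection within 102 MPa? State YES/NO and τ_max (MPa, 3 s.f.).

(a) 8 coils; (b) YES, τ_max = 73.6 MPa

N_a = Gd⁴/(8D³k) = (41.8×10³)(10.2⁴)/(8·99.0³·7.3) = 7.985 → N_a = 8
Actual rate k = Gd⁴/(8D³·8) = 7.286 N/mm
Working load F = kδ = 7.286·37 = 269.58 N
C = 99.0/10.2 = 9.7059; K_W = (4C−1)/(4C−4)+0.615/C = 1.1495
τ_max = K_W·8FD/(πd³) = 1.1495·64.042 = 73.618 MPa
τ_max ≤ 102 MPa → acceptable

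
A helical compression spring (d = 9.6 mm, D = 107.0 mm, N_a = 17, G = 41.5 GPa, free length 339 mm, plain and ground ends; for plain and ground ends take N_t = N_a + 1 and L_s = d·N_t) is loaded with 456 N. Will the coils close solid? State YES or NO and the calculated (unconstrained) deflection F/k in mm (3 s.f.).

k = Gd⁴/(8D³N_a) = (41.5×10³)(9.6⁴)/(8·107.0³·17) = 2.1156 N/mm
N_t = 18; L_s = 9.6·18 = 172.8 mm; δ_solid = L₀ − L_s = 339 − 172.8 = 166.2 mm
δ = F/k = 456/2.1156 = 215.54 mm
δ ≥ δ_solid → spring goes solid

YES, δ = 216 mm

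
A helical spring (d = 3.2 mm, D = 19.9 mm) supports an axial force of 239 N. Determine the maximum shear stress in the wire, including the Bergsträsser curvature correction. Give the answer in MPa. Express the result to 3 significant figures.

454 MPa

Spring index C = D/d = 19.9/3.2 = 6.2187
K_B = (4C+2)/(4C−3) = 26.875/21.875 = 1.2286
τ₀ = 8FD/(πd³) = 8·239·19.9/(π·3.2³) = 38048.8/102.94 = 369.61 MPa
τ_max = K·τ₀ = 1.2286 × 369.61 = 454.09 MPa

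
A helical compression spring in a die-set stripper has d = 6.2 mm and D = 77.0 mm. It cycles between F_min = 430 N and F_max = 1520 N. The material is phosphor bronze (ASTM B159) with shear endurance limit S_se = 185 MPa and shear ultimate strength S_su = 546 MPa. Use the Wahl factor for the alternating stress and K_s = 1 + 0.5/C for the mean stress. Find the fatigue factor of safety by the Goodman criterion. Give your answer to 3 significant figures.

C = D/d = 77.0/6.2 = 12.4194; K_W = (4C−1)/(4C−4)+0.615/C = 1.1152; K_s = 1+0.5/C = 1.0403
F_a = (F_max−F_min)/2 = 545 N; F_m = (F_max+F_min)/2 = 975 N
τ_a = K_W·8F_aD/(πd³) = 1.1152 × 448.39 = 500.04 MPa
τ_m = K_s·8F_mD/(πd³) = 1.0403 × 802.16 = 834.45 MPa
Goodman: 1/n_f = τ_a/S_se + τ_m/S_su = 500.04/185 + 834.45/546 = 2.70291 + 1.52830 = 4.2312
n_f = 1/4.2312 = 0.2363

0.236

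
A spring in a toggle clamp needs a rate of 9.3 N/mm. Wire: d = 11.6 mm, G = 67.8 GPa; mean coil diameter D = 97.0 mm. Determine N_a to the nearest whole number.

N_a = Gd⁴/(8D³k) = (67.8×10³ × 11.6⁴)/(8 × 97.0³ × 9.3)
    = 1.22761e+09 / 6.79029e+07 = 18.08 → 18 coils

18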